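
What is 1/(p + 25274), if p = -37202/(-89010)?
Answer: 44505/1124837971 ≈ 3.9566e-5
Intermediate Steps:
p = 18601/44505 (p = -37202*(-1/89010) = 18601/44505 ≈ 0.41795)
1/(p + 25274) = 1/(18601/44505 + 25274) = 1/(1124837971/44505) = 44505/1124837971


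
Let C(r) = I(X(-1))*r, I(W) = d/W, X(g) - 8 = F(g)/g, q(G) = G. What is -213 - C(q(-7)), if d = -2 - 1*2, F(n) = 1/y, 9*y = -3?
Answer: -2371/11 ≈ -215.55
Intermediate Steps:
y = -1/3 (y = (1/9)*(-3) = -1/3 ≈ -0.33333)
F(n) = -3 (F(n) = 1/(-1/3) = -3)
d = -4 (d = -2 - 2 = -4)
X(g) = 8 - 3/g
I(W) = -4/W
C(r) = -4*r/11 (C(r) = (-4/(8 - 3/(-1)))*r = (-4/(8 - 3*(-1)))*r = (-4/(8 + 3))*r = (-4/11)*r = (-4*1/11)*r = -4*r/11)
-213 - C(q(-7)) = -213 - (-4)*(-7)/11 = -213 - 1*28/11 = -213 - 28/11 = -2371/11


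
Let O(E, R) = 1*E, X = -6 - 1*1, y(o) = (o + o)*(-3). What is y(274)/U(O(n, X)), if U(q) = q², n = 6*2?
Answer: -137/12 ≈ -11.417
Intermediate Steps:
y(o) = -6*o (y(o) = (2*o)*(-3) = -6*o)
X = -7 (X = -6 - 1 = -7)
n = 12
O(E, R) = E
y(274)/U(O(n, X)) = (-6*274)/(12²) = -1644/144 = -1644*1/144 = -137/12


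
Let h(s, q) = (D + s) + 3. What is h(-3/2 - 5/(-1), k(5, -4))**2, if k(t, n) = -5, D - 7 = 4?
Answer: 1225/4 ≈ 306.25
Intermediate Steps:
D = 11 (D = 7 + 4 = 11)
h(s, q) = 14 + s (h(s, q) = (11 + s) + 3 = 14 + s)
h(-3/2 - 5/(-1), k(5, -4))**2 = (14 + (-3/2 - 5/(-1)))**2 = (14 + (-3*1/2 - 5*(-1)))**2 = (14 + (-3/2 + 5))**2 = (14 + 7/2)**2 = (35/2)**2 = 1225/4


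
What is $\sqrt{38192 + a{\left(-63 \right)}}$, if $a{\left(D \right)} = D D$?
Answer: $\sqrt{42161} \approx 205.33$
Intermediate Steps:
$a{\left(D \right)} = D^{2}$
$\sqrt{38192 + a{\left(-63 \right)}} = \sqrt{38192 + \left(-63\right)^{2}} = \sqrt{38192 + 3969} = \sqrt{42161}$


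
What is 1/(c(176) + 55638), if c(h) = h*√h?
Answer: 2529/140460694 - 16*√11/70230347 ≈ 1.7249e-5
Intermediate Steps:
c(h) = h^(3/2)
1/(c(176) + 55638) = 1/(176^(3/2) + 55638) = 1/(704*√11 + 55638) = 1/(55638 + 704*√11)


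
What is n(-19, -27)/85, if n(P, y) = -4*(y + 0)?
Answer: 108/85 ≈ 1.2706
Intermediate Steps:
n(P, y) = -4*y
n(-19, -27)/85 = -4*(-27)/85 = 108*(1/85) = 108/85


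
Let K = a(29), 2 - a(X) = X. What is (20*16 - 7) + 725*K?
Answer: -19262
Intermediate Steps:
a(X) = 2 - X
K = -27 (K = 2 - 1*29 = 2 - 29 = -27)
(20*16 - 7) + 725*K = (20*16 - 7) + 725*(-27) = (320 - 7) - 19575 = 313 - 19575 = -19262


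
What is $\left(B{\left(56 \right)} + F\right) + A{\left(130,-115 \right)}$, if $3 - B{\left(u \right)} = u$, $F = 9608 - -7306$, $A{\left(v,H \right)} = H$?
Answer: $16746$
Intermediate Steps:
$F = 16914$ ($F = 9608 + 7306 = 16914$)
$B{\left(u \right)} = 3 - u$
$\left(B{\left(56 \right)} + F\right) + A{\left(130,-115 \right)} = \left(\left(3 - 56\right) + 16914\right) - 115 = \left(-53 + 16914\right) - 115 = 16861 - 115 = 16746$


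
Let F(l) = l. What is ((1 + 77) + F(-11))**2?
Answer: 4489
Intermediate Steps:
((1 + 77) + F(-11))**2 = ((1 + 77) - 11)**2 = (78 - 11)**2 = 67**2 = 4489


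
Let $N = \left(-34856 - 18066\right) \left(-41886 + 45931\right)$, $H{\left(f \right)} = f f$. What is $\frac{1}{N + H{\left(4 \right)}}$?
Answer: $- \frac{1}{214069474} \approx -4.6714 \cdot 10^{-9}$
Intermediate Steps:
$H{\left(f \right)} = f^{2}$
$N = -214069490$ ($N = \left(-52922\right) 4045 = -214069490$)
$\frac{1}{N + H{\left(4 \right)}} = \frac{1}{-214069490 + 4^{2}} = \frac{1}{-214069490 + 16} = \frac{1}{-214069474} = - \frac{1}{214069474}$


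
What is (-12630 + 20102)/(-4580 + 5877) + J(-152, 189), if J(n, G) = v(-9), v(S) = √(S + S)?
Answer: 7472/1297 + 3*I*√2 ≈ 5.761 + 4.2426*I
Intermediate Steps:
v(S) = √2*√S (v(S) = √(2*S) = √2*√S)
J(n, G) = 3*I*√2 (J(n, G) = √2*√(-9) = √2*(3*I) = 3*I*√2)
(-12630 + 20102)/(-4580 + 5877) + J(-152, 189) = (-12630 + 20102)/(-4580 + 5877) + 3*I*√2 = 7472/1297 + 3*I*√2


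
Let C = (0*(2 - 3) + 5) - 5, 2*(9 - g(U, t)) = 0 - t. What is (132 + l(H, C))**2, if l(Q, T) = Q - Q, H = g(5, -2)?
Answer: 17424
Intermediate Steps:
g(U, t) = 9 + t/2 (g(U, t) = 9 - (0 - t)/2 = 9 - (-1)*t/2 = 9 + t/2)
H = 8 (H = 9 + (1/2)*(-2) = 9 - 1 = 8)
C = 0 (C = (0*(-1) + 5) - 5 = (0 + 5) - 5 = 5 - 5 = 0)
l(Q, T) = 0
(132 + l(H, C))**2 = (132 + 0)**2 = 132**2 = 17424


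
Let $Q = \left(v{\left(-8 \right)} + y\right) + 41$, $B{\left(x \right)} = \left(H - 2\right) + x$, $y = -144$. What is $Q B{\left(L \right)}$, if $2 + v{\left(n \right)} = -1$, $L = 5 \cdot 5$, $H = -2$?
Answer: $-2226$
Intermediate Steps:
$L = 25$
$v{\left(n \right)} = -3$ ($v{\left(n \right)} = -2 - 1 = -3$)
$B{\left(x \right)} = -4 + x$ ($B{\left(x \right)} = \left(-2 - 2\right) + x = -4 + x$)
$Q = -106$ ($Q = \left(-3 - 144\right) + 41 = -147 + 41 = -106$)
$Q B{\left(L \right)} = - 106 \left(-4 + 25\right) = \left(-106\right) 21 = -2226$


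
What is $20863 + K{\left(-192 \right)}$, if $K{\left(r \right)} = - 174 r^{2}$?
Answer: $-6393473$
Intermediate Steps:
$20863 + K{\left(-192 \right)} = 20863 - 174 \left(-192\right)^{2} = 20863 - 6414336 = -6393473$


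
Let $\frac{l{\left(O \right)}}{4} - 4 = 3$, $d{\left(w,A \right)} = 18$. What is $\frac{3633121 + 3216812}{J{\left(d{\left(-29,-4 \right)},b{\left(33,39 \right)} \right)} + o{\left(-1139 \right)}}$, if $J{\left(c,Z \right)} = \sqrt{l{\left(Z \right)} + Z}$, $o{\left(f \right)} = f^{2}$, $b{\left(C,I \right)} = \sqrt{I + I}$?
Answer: $\frac{6849933}{1297321 + \sqrt{28 + \sqrt{78}}} \approx 5.28$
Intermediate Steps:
$l{\left(O \right)} = 28$ ($l{\left(O \right)} = 16 + 4 \cdot 3 = 16 + 12 = 28$)
$b{\left(C,I \right)} = \sqrt{2} \sqrt{I}$ ($b{\left(C,I \right)} = \sqrt{2 I} = \sqrt{2} \sqrt{I}$)
$J{\left(c,Z \right)} = \sqrt{28 + Z}$
$\frac{3633121 + 3216812}{J{\left(d{\left(-29,-4 \right)},b{\left(33,39 \right)} \right)} + o{\left(-1139 \right)}} = \frac{3633121 + 3216812}{\sqrt{28 + \sqrt{2} \sqrt{39}} + \left(-1139\right)^{2}} = \frac{6849933}{\sqrt{28 + \sqrt{78}} + 1297321} = \frac{6849933}{1297321 + \sqrt{28 + \sqrt{78}}}$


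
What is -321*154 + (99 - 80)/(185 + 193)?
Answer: -18686033/378 ≈ -49434.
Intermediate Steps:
-321*154 + (99 - 80)/(185 + 193) = -49434 + 19/378 = -18686033/378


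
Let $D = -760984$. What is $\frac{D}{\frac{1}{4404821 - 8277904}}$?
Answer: $2947354193672$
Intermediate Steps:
$\frac{D}{\frac{1}{4404821 - 8277904}} = - \frac{760984}{\frac{1}{4404821 - 8277904}} = - \frac{760984}{\frac{1}{-3873083}} = - \frac{760984}{- \frac{1}{3873083}} = \left(-760984\right) \left(-3873083\right) = 2947354193672$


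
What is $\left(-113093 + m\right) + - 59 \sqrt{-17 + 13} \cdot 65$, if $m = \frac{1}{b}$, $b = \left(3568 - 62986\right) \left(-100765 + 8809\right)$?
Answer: $- \frac{617922238973543}{5463841608} - 7670 i \approx -1.1309 \cdot 10^{5} - 7670.0 i$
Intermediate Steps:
$b = 5463841608$ ($b = \left(-59418\right) \left(-91956\right) = 5463841608$)
$m = \frac{1}{5463841608} \approx 1.8302 \cdot 10^{-10}$
$\left(-113093 + m\right) + - 59 \sqrt{-17 + 13} \cdot 65 = \left(-113093 + \frac{1}{5463841608}\right) + - 59 \sqrt{-17 + 13} \cdot 65 = - \frac{617922238973543}{5463841608} + - 59 \sqrt{-4} \cdot 65 = - \frac{617922238973543}{5463841608} + - 59 \cdot 2 i 65 = - \frac{617922238973543}{5463841608} + - 118 i 65 = - \frac{617922238973543}{5463841608} - 7670 i$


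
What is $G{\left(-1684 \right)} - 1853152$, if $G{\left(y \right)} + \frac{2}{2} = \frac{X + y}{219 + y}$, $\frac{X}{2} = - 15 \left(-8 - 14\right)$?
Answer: $- \frac{2714868121}{1465} \approx -1.8532 \cdot 10^{6}$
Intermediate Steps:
$X = 660$ ($X = 2 \left(- 15 \left(-8 - 14\right)\right) = 2 \left(\left(-15\right) \left(-22\right)\right) = 2 \cdot 330 = 660$)
$G{\left(y \right)} = -1 + \frac{660 + y}{219 + y}$
$G{\left(-1684 \right)} - 1853152 = \frac{441}{219 - 1684} - 1853152 = \frac{441}{-1465} - 1853152 = 441 \left(- \frac{1}{1465}\right) - 1853152 = - \frac{441}{1465} - 1853152 = - \frac{2714868121}{1465}$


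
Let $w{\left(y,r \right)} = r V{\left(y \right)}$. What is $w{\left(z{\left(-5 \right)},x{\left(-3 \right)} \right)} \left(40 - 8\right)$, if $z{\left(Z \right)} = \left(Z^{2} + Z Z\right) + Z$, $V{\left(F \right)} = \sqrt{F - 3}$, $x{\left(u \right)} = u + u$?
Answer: $- 192 \sqrt{42} \approx -1244.3$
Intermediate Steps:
$x{\left(u \right)} = 2 u$
$V{\left(F \right)} = \sqrt{-3 + F}$
$z{\left(Z \right)} = Z + 2 Z^{2}$ ($z{\left(Z \right)} = \left(Z^{2} + Z^{2}\right) + Z = 2 Z^{2} + Z = Z + 2 Z^{2}$)
$w{\left(y,r \right)} = r \sqrt{-3 + y}$
$w{\left(z{\left(-5 \right)},x{\left(-3 \right)} \right)} \left(40 - 8\right) = 2 \left(-3\right) \sqrt{-3 - 5 \left(1 + 2 \left(-5\right)\right)} \left(40 - 8\right) = - 6 \sqrt{-3 - 5 \left(1 - 10\right)} 32 = - 6 \sqrt{-3 - -45} \cdot 32 = - 6 \sqrt{-3 + 45} \cdot 32 = - 6 \sqrt{42} \cdot 32 = - 192 \sqrt{42}$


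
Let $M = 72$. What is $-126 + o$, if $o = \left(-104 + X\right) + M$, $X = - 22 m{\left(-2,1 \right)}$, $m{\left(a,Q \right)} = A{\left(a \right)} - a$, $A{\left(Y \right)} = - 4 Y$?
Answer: $-378$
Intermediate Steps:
$m{\left(a,Q \right)} = - 5 a$ ($m{\left(a,Q \right)} = - 4 a - a = - 5 a$)
$X = -220$ ($X = - 22 \left(\left(-5\right) \left(-2\right)\right) = \left(-22\right) 10 = -220$)
$o = -252$ ($o = \left(-104 - 220\right) + 72 = -324 + 72 = -252$)
$-126 + o = -126 - 252 = -378$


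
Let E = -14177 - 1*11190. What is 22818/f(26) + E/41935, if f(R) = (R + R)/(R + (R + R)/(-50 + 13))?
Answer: 16744335946/1551595 ≈ 10792.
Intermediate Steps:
f(R) = 74/35 (f(R) = (2*R)/(R + (2*R)/(-37)) = (2*R)/(R + (2*R)*(-1/37)) = (2*R)/(R - 2*R/37) = (2*R)/((35*R/37)) = (2*R)*(37/(35*R)) = 74/35)
E = -25367 (E = -14177 - 11190 = -25367)
22818/f(26) + E/41935 = 22818/(74/35) - 25367/41935 = 22818*(35/74) - 25367*1/41935 = 399315/37 - 25367/41935 = 16744335946/1551595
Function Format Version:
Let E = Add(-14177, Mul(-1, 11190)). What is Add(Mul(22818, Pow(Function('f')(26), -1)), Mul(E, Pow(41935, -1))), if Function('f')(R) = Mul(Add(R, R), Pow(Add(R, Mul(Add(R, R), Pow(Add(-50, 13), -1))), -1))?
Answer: Rational(16744335946, 1551595) ≈ 10792.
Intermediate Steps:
Function('f')(R) = Rational(74, 35) (Function('f')(R) = Mul(Mul(2, R), Pow(Add(R, Mul(Mul(2, R), Pow(-37, -1))), -1)) = Mul(Mul(2, R), Pow(Add(R, Mul(Mul(2, R), Rational(-1, 37))), -1)) = Mul(Mul(2, R), Pow(Add(R, Mul(Rational(-2, 37), R)), -1)) = Mul(Mul(2, R), Pow(Mul(Rational(35, 37), R), -1)) = Mul(Mul(2, R), Mul(Rational(37, 35), Pow(R, -1))) = Rational(74, 35))
E = -25367 (E = Add(-14177, -11190) = -25367)
Add(Mul(22818, Pow(Function('f')(26), -1)), Mul(E, Pow(41935, -1))) = Add(Mul(22818, Pow(Rational(74, 35), -1)), Mul(-25367, Pow(41935, -1))) = Add(Mul(22818, Rational(35, 74)), Mul(-25367, Rational(1, 41935))) = Add(Rational(399315, 37), Rational(-25367, 41935)) = Rational(16744335946, 1551595)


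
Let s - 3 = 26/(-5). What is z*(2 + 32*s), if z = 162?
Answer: -55404/5 ≈ -11081.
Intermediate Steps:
s = -11/5 (s = 3 + 26/(-5) = 3 + 26*(-1/5) = 3 - 26/5 = -11/5 ≈ -2.2000)
z*(2 + 32*s) = 162*(2 + 32*(-11/5)) = 162*(2 - 352/5) = 162*(-342/5) = -55404/5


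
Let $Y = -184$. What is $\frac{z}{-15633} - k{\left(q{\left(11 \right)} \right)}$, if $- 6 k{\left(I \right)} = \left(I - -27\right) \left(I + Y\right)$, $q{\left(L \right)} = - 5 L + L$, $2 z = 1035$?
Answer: $\frac{2244089}{3474} \approx 645.97$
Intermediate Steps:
$z = \frac{1035}{2}$ ($z = \frac{1}{2} \cdot 1035 = \frac{1035}{2} \approx 517.5$)
$q{\left(L \right)} = - 4 L$
$k{\left(I \right)} = - \frac{\left(-184 + I\right) \left(27 + I\right)}{6}$ ($k{\left(I \right)} = - \frac{\left(I - -27\right) \left(I - 184\right)}{6} = - \frac{\left(I + 27\right) \left(-184 + I\right)}{6} = - \frac{\left(27 + I\right) \left(-184 + I\right)}{6} = - \frac{\left(-184 + I\right) \left(27 + I\right)}{6}$)
$\frac{z}{-15633} - k{\left(q{\left(11 \right)} \right)} = \frac{1035}{2 \left(-15633\right)} - \left(828 - \frac{\left(\left(-4\right) 11\right)^{2}}{6} + \frac{157 \left(\left(-4\right) 11\right)}{6}\right) = \frac{1035}{2} \left(- \frac{1}{15633}\right) - \left(828 - \frac{\left(-44\right)^{2}}{6} + \frac{157}{6} \left(-44\right)\right) = - \frac{115}{3474} - \left(828 - \frac{968}{3} - \frac{3454}{3}\right) = - \frac{115}{3474} - -646 = - \frac{115}{3474} + 646 = \frac{2244089}{3474}$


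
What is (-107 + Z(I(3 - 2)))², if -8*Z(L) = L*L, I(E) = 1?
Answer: 734449/64 ≈ 11476.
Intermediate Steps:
Z(L) = -L²/8 (Z(L) = -L*L/8 = -L²/8)
(-107 + Z(I(3 - 2)))² = (-107 - ⅛*1²)² = (-107 - ⅛*1)² = (-107 - ⅛)² = (-857/8)² = 734449/64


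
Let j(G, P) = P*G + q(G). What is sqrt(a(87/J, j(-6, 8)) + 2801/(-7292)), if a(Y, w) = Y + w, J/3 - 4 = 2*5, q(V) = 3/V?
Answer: I*sqrt(30492498827)/25522 ≈ 6.842*I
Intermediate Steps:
J = 42 (J = 12 + 3*(2*5) = 12 + 3*10 = 12 + 30 = 42)
j(G, P) = 3/G + G*P (j(G, P) = P*G + 3/G = G*P + 3/G = 3/G + G*P)
sqrt(a(87/J, j(-6, 8)) + 2801/(-7292)) = sqrt((87/42 + (3/(-6) - 6*8)) + 2801/(-7292)) = sqrt((87*(1/42) + (3*(-1/6) - 48)) + 2801*(-1/7292)) = sqrt((29/14 + (-1/2 - 48)) - 2801/7292) = sqrt((29/14 - 97/2) - 2801/7292) = sqrt(-325/7 - 2801/7292) = sqrt(-2389507/51044) = I*sqrt(30492498827)/25522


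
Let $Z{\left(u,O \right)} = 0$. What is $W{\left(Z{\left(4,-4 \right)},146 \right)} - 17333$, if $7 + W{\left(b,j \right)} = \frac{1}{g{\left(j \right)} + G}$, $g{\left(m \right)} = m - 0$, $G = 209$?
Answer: $- \frac{6155699}{355} \approx -17340.0$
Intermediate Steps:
$g{\left(m \right)} = m$ ($g{\left(m \right)} = m + 0 = m$)
$W{\left(b,j \right)} = -7 + \frac{1}{209 + j}$ ($W{\left(b,j \right)} = -7 + \frac{1}{j + 209} = -7 + \frac{1}{209 + j}$)
$W{\left(Z{\left(4,-4 \right)},146 \right)} - 17333 = \frac{-1462 - 1022}{209 + 146} - 17333 = \frac{-1462 - 1022}{355} - 17333 = \frac{1}{355} \left(-2484\right) - 17333 = - \frac{2484}{355} - 17333 = - \frac{6155699}{355}$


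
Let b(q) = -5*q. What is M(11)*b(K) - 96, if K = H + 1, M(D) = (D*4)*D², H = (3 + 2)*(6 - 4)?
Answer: -292916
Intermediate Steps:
H = 10 (H = 5*2 = 10)
M(D) = 4*D³ (M(D) = (4*D)*D² = 4*D³)
K = 11 (K = 10 + 1 = 11)
M(11)*b(K) - 96 = (4*11³)*(-5*11) - 96 = (4*1331)*(-55) - 96 = 5324*(-55) - 96 = -292820 - 96 = -292916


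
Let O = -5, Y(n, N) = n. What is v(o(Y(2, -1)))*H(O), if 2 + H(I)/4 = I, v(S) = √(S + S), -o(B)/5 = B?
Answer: -56*I*√5 ≈ -125.22*I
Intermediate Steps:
o(B) = -5*B
v(S) = √2*√S (v(S) = √(2*S) = √2*√S)
H(I) = -8 + 4*I
v(o(Y(2, -1)))*H(O) = (√2*√(-5*2))*(-8 + 4*(-5)) = (√2*√(-10))*(-8 - 20) = (√2*(I*√10))*(-28) = (2*I*√5)*(-28) = -56*I*√5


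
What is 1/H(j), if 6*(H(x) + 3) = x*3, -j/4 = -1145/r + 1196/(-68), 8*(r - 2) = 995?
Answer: 17187/864457 ≈ 0.019882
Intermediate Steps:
r = 1011/8 (r = 2 + (⅛)*995 = 2 + 995/8 = 1011/8 ≈ 126.38)
j = 1832036/17187 (j = -4*(-1145/1011/8 + 1196/(-68)) = -4*(-1145*8/1011 + 1196*(-1/68)) = -4*(-9160/1011 - 299/17) = -4*(-458009/17187) = 1832036/17187 ≈ 106.59)
H(x) = -3 + x/2 (H(x) = -3 + (x*3)/6 = -3 + (3*x)/6 = -3 + x/2)
1/H(j) = 1/(-3 + (½)*(1832036/17187)) = 1/(-3 + 916018/17187) = 1/(864457/17187) = 17187/864457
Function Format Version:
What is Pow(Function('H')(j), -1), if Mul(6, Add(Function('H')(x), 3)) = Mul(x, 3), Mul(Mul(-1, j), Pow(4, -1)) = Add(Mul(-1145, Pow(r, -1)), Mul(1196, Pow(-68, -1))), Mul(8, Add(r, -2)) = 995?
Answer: Rational(17187, 864457) ≈ 0.019882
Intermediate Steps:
r = Rational(1011, 8) (r = Add(2, Mul(Rational(1, 8), 995)) = Add(2, Rational(995, 8)) = Rational(1011, 8) ≈ 126.38)
j = Rational(1832036, 17187) (j = Mul(-4, Add(Mul(-1145, Pow(Rational(1011, 8), -1)), Mul(1196, Pow(-68, -1)))) = Mul(-4, Add(Mul(-1145, Rational(8, 1011)), Mul(1196, Rational(-1, 68)))) = Mul(-4, Add(Rational(-9160, 1011), Rational(-299, 17))) = Mul(-4, Rational(-458009, 17187)) = Rational(1832036, 17187) ≈ 106.59)
Function('H')(x) = Add(-3, Mul(Rational(1, 2), x)) (Function('H')(x) = Add(-3, Mul(Rational(1, 6), Mul(x, 3))) = Add(-3, Mul(Rational(1, 6), Mul(3, x))) = Add(-3, Mul(Rational(1, 2), x)))
Pow(Function('H')(j), -1) = Pow(Add(-3, Mul(Rational(1, 2), Rational(1832036, 17187))), -1) = Pow(Add(-3, Rational(916018, 17187)), -1) = Pow(Rational(864457, 17187), -1) = Rational(17187, 864457)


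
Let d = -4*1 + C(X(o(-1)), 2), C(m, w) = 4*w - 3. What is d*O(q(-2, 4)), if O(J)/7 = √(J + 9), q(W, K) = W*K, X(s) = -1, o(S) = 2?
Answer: 7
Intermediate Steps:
C(m, w) = -3 + 4*w
q(W, K) = K*W
d = 1 (d = -4*1 + (-3 + 4*2) = -4 + (-3 + 8) = -4 + 5 = 1)
O(J) = 7*√(9 + J) (O(J) = 7*√(J + 9) = 7*√(9 + J))
d*O(q(-2, 4)) = 1*(7*√(9 + 4*(-2))) = 1*(7*√(9 - 8)) = 1*(7*√1) = 1*(7*1) = 1*7 = 7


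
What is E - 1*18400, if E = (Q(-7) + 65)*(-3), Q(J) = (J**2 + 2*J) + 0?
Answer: -18700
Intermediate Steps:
Q(J) = J**2 + 2*J
E = -300 (E = (-7*(2 - 7) + 65)*(-3) = (-7*(-5) + 65)*(-3) = (35 + 65)*(-3) = 100*(-3) = -300)
E - 1*18400 = -300 - 1*18400 = -300 - 18400 = -18700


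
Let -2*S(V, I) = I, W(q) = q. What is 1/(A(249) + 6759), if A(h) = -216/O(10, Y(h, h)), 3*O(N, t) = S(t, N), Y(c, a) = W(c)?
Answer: 5/34443 ≈ 0.00014517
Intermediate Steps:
Y(c, a) = c
S(V, I) = -I/2
O(N, t) = -N/6 (O(N, t) = (-N/2)/3 = -N/6)
A(h) = 648/5 (A(h) = -216/((-⅙*10)) = -216/(-5/3) = -216*(-⅗) = 648/5)
1/(A(249) + 6759) = 1/(648/5 + 6759) = 1/(34443/5) = 5/34443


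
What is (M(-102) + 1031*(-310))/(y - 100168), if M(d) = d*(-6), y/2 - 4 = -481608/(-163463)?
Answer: 26072185037/8185745432 ≈ 3.1851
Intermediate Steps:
y = 2270920/163463 (y = 8 + 2*(-481608/(-163463)) = 8 + 2*(-481608*(-1/163463)) = 8 + 2*(481608/163463) = 8 + 963216/163463 = 2270920/163463 ≈ 13.893)
M(d) = -6*d
(M(-102) + 1031*(-310))/(y - 100168) = (-6*(-102) + 1031*(-310))/(2270920/163463 - 100168) = (612 - 319610)/(-16371490864/163463) = -318998*(-163463/16371490864) = 26072185037/8185745432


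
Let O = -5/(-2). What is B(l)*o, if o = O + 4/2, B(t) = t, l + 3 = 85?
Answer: 369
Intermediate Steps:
l = 82 (l = -3 + 85 = 82)
O = 5/2 (O = -5*(-½) = 5/2 ≈ 2.5000)
o = 9/2 (o = 5/2 + 4/2 = 5/2 + 4*(½) = 5/2 + 2 = 9/2 ≈ 4.5000)
B(l)*o = 82*(9/2) = 369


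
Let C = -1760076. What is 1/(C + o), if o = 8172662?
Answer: 1/6412586 ≈ 1.5594e-7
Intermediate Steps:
1/(C + o) = 1/(-1760076 + 8172662) = 1/6412586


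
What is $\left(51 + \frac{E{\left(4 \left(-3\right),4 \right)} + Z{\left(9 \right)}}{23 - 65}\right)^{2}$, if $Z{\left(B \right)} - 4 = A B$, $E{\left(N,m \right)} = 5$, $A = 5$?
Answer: $\frac{121104}{49} \approx 2471.5$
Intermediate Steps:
$Z{\left(B \right)} = 4 + 5 B$
$\left(51 + \frac{E{\left(4 \left(-3\right),4 \right)} + Z{\left(9 \right)}}{23 - 65}\right)^{2} = \left(51 + \frac{5 + \left(4 + 5 \cdot 9\right)}{23 - 65}\right)^{2} = \left(51 + \frac{5 + \left(4 + 45\right)}{-42}\right)^{2} = \left(51 + \left(5 + 49\right) \left(- \frac{1}{42}\right)\right)^{2} = \left(51 + 54 \left(- \frac{1}{42}\right)\right)^{2} = \left(51 - \frac{9}{7}\right)^{2} = \left(\frac{348}{7}\right)^{2} = \frac{121104}{49}$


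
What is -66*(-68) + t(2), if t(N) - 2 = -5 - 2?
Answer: 4483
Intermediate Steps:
t(N) = -5 (t(N) = 2 + (-5 - 2) = 2 - 7 = -5)
-66*(-68) + t(2) = -66*(-68) - 5 = 4488 - 5 = 4483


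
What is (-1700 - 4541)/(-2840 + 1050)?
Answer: 6241/1790 ≈ 3.4866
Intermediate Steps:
(-1700 - 4541)/(-2840 + 1050) = -6241/(-1790) = -6241*(-1/1790) = 6241/1790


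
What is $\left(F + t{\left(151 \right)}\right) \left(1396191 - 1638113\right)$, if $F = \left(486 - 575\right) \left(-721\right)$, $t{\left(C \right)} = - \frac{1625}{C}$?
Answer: $- \frac{2343714692268}{151} \approx -1.5521 \cdot 10^{10}$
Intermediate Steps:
$F = 64169$ ($F = \left(-89\right) \left(-721\right) = 64169$)
$\left(F + t{\left(151 \right)}\right) \left(1396191 - 1638113\right) = \left(64169 - \frac{1625}{151}\right) \left(1396191 - 1638113\right) = \left(64169 - \frac{1625}{151}\right) \left(-241922\right) = \frac{9687894}{151} \left(-241922\right) = - \frac{2343714692268}{151}$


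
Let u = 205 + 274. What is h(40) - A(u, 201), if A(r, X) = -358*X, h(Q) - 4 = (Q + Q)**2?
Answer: 78362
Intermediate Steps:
h(Q) = 4 + 4*Q**2 (h(Q) = 4 + (Q + Q)**2 = 4 + (2*Q)**2 = 4 + 4*Q**2)
u = 479
h(40) - A(u, 201) = (4 + 4*40**2) - (-358)*201 = (4 + 4*1600) - 1*(-71958) = (4 + 6400) + 71958 = 6404 + 71958 = 78362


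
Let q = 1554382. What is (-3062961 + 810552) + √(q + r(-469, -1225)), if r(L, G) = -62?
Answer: -2252409 + 4*√97145 ≈ -2.2512e+6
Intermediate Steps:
(-3062961 + 810552) + √(q + r(-469, -1225)) = (-3062961 + 810552) + √(1554382 - 62) = -2252409 + √1554320 = -2252409 + 4*√97145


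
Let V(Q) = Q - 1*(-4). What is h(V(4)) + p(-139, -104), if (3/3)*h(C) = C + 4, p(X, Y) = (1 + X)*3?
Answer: -402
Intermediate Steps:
V(Q) = 4 + Q (V(Q) = Q + 4 = 4 + Q)
p(X, Y) = 3 + 3*X
h(C) = 4 + C (h(C) = C + 4 = 4 + C)
h(V(4)) + p(-139, -104) = (4 + (4 + 4)) + (3 + 3*(-139)) = (4 + 8) + (3 - 417) = 12 - 414 = -402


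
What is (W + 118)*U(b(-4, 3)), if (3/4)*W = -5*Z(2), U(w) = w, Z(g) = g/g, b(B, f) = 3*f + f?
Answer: 1336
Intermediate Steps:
b(B, f) = 4*f
Z(g) = 1
W = -20/3 (W = 4*(-5*1)/3 = (4/3)*(-5) = -20/3 ≈ -6.6667)
(W + 118)*U(b(-4, 3)) = (-20/3 + 118)*(4*3) = (334/3)*12 = 1336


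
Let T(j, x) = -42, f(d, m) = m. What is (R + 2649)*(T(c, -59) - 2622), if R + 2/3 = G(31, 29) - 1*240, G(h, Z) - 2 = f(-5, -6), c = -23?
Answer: -6405144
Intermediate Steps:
G(h, Z) = -4 (G(h, Z) = 2 - 6 = -4)
R = -734/3 (R = -⅔ + (-4 - 1*240) = -⅔ + (-4 - 240) = -⅔ - 244 = -734/3 ≈ -244.67)
(R + 2649)*(T(c, -59) - 2622) = (-734/3 + 2649)*(-42 - 2622) = (7213/3)*(-2664) = -6405144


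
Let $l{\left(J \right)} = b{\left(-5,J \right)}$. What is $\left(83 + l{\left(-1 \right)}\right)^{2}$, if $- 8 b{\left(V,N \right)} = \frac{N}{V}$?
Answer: $\frac{11015761}{1600} \approx 6884.9$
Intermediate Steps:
$b{\left(V,N \right)} = - \frac{N}{8 V}$ ($b{\left(V,N \right)} = - \frac{N \frac{1}{V}}{8} = - \frac{N}{8 V}$)
$l{\left(J \right)} = \frac{J}{40}$ ($l{\left(J \right)} = - \frac{J}{8 \left(-5\right)} = \left(- \frac{1}{8}\right) J \left(- \frac{1}{5}\right) = \frac{J}{40}$)
$\left(83 + l{\left(-1 \right)}\right)^{2} = \left(83 + \frac{1}{40} \left(-1\right)\right)^{2} = \left(83 - \frac{1}{40}\right)^{2} = \left(\frac{3319}{40}\right)^{2} = \frac{11015761}{1600}$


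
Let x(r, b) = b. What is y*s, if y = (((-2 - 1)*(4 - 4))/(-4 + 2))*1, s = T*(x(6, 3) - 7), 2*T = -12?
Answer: 0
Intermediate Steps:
T = -6 (T = (1/2)*(-12) = -6)
s = 24 (s = -6*(3 - 7) = -6*(-4) = 24)
y = 0 (y = (-3*0/(-2))*1 = (0*(-1/2))*1 = 0*1 = 0)
y*s = 0*24 = 0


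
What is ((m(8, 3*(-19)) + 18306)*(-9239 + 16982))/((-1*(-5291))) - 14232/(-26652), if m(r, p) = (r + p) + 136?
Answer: 316314429905/11751311 ≈ 26917.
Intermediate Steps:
m(r, p) = 136 + p + r (m(r, p) = (p + r) + 136 = 136 + p + r)
((m(8, 3*(-19)) + 18306)*(-9239 + 16982))/((-1*(-5291))) - 14232/(-26652) = (((136 + 3*(-19) + 8) + 18306)*(-9239 + 16982))/((-1*(-5291))) - 14232/(-26652) = (((136 - 57 + 8) + 18306)*7743)/5291 - 14232*(-1/26652) = ((87 + 18306)*7743)*(1/5291) + 1186/2221 = (18393*7743)*(1/5291) + 1186/2221 = 142416999*(1/5291) + 1186/2221 = 142416999/5291 + 1186/2221 = 316314429905/11751311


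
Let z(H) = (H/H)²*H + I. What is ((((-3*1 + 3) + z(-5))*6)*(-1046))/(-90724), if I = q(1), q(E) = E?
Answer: -6276/22681 ≈ -0.27671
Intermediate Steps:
I = 1
z(H) = 1 + H (z(H) = (H/H)²*H + 1 = 1²*H + 1 = 1*H + 1 = H + 1 = 1 + H)
((((-3*1 + 3) + z(-5))*6)*(-1046))/(-90724) = ((((-3*1 + 3) + (1 - 5))*6)*(-1046))/(-90724) = ((((-3 + 3) - 4)*6)*(-1046))*(-1/90724) = (((0 - 4)*6)*(-1046))*(-1/90724) = (-4*6*(-1046))*(-1/90724) = -24*(-1046)*(-1/90724) = 25104*(-1/90724) = -6276/22681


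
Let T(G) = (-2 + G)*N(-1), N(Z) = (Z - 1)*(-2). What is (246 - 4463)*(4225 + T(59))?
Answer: -18778301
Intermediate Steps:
N(Z) = 2 - 2*Z (N(Z) = (-1 + Z)*(-2) = 2 - 2*Z)
T(G) = -8 + 4*G (T(G) = (-2 + G)*(2 - 2*(-1)) = (-2 + G)*(2 + 2) = (-2 + G)*4 = -8 + 4*G)
(246 - 4463)*(4225 + T(59)) = (246 - 4463)*(4225 + (-8 + 4*59)) = -4217*(4225 + (-8 + 236)) = -4217*(4225 + 228) = -4217*4453 = -18778301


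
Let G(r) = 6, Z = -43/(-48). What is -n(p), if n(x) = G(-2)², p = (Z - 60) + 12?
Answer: -36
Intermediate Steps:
Z = 43/48 (Z = -43*(-1/48) = 43/48 ≈ 0.89583)
p = -2261/48 (p = (43/48 - 60) + 12 = -2837/48 + 12 = -2261/48 ≈ -47.104)
n(x) = 36 (n(x) = 6² = 36)
-n(p) = -1*36 = -36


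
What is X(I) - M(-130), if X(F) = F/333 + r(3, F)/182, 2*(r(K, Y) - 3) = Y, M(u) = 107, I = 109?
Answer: -12891713/121212 ≈ -106.36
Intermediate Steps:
r(K, Y) = 3 + Y/2
X(F) = 3/182 + 697*F/121212 (X(F) = F/333 + (3 + F/2)/182 = F*(1/333) + (3 + F/2)*(1/182) = F/333 + (3/182 + F/364) = 3/182 + 697*F/121212)
X(I) - M(-130) = (3/182 + (697/121212)*109) - 1*107 = (3/182 + 75973/121212) - 107 = 77971/121212 - 107 = -12891713/121212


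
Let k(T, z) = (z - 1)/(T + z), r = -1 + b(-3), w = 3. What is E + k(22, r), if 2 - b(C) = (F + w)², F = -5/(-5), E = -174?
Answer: -1234/7 ≈ -176.29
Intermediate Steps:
F = 1 (F = -5*(-⅕) = 1)
b(C) = -14 (b(C) = 2 - (1 + 3)² = 2 - 1*4² = 2 - 1*16 = 2 - 16 = -14)
r = -15 (r = -1 - 14 = -15)
k(T, z) = (-1 + z)/(T + z)
E + k(22, r) = -174 + (-1 - 15)/(22 - 15) = -174 - 16/7 = -1234/7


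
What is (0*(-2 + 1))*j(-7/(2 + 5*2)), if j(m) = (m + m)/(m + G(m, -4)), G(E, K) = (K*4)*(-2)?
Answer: 0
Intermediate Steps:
G(E, K) = -8*K (G(E, K) = (4*K)*(-2) = -8*K)
j(m) = 2*m/(32 + m) (j(m) = (m + m)/(m - 8*(-4)) = (2*m)/(m + 32) = (2*m)/(32 + m) = 2*m/(32 + m))
(0*(-2 + 1))*j(-7/(2 + 5*2)) = (0*(-2 + 1))*(2*(-7/(2 + 5*2))/(32 - 7/(2 + 5*2))) = (0*(-1))*(2*(-7/(2 + 10))/(32 - 7/(2 + 10))) = 0*(2*(-7/12)/(32 - 7/12)) = 0*(2*(-7/12)/(377/12)) = 0*(2*(-7/12)*(12/377)) = 0*(-14/377) = 0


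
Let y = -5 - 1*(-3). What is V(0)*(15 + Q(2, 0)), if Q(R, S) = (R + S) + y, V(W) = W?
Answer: 0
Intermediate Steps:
y = -2 (y = -5 + 3 = -2)
Q(R, S) = -2 + R + S (Q(R, S) = (R + S) - 2 = -2 + R + S)
V(0)*(15 + Q(2, 0)) = 0*(15 + (-2 + 2 + 0)) = 0*(15 + 0) = 0*15 = 0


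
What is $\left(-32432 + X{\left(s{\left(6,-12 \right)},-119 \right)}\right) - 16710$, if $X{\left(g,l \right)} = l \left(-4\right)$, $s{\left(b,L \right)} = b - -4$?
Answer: $-48666$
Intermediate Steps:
$s{\left(b,L \right)} = 4 + b$ ($s{\left(b,L \right)} = b + 4 = 4 + b$)
$X{\left(g,l \right)} = - 4 l$
$\left(-32432 + X{\left(s{\left(6,-12 \right)},-119 \right)}\right) - 16710 = \left(-32432 - -476\right) - 16710 = \left(-32432 + 476\right) - 16710 = -31956 - 16710 = -48666$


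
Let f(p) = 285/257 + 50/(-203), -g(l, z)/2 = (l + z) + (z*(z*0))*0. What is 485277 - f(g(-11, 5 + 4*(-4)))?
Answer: 25317341362/52171 ≈ 4.8528e+5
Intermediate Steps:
g(l, z) = -2*l - 2*z (g(l, z) = -2*((l + z) + (z*(z*0))*0) = -2*((l + z) + (z*0)*0) = -2*((l + z) + 0*0) = -2*((l + z) + 0) = -2*(l + z) = -2*l - 2*z)
f(p) = 45005/52171 (f(p) = 285*(1/257) + 50*(-1/203) = 285/257 - 50/203 = 45005/52171)
485277 - f(g(-11, 5 + 4*(-4))) = 485277 - 1*45005/52171 = 485277 - 45005/52171 = 25317341362/52171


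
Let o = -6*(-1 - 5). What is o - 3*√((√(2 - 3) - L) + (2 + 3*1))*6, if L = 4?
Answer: 36 - 18*√(1 + I) ≈ 16.224 - 8.1916*I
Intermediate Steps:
o = 36 (o = -6*(-6) = 36)
o - 3*√((√(2 - 3) - L) + (2 + 3*1))*6 = 36 - 3*√((√(2 - 3) - 1*4) + (2 + 3*1))*6 = 36 - 3*√((√(-1) - 4) + (2 + 3))*6 = 36 - 3*√((I - 4) + 5)*6 = 36 - 3*√((-4 + I) + 5)*6 = 36 - 3*√(1 + I)*6 = 36 - 18*√(1 + I)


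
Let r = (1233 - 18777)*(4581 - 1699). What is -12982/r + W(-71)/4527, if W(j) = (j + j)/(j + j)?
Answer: 18221887/38148884136 ≈ 0.00047765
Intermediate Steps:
r = -50561808 (r = -17544*2882 = -50561808)
W(j) = 1 (W(j) = (2*j)/((2*j)) = (2*j)*(1/(2*j)) = 1)
-12982/r + W(-71)/4527 = -12982/(-50561808) + 1/4527 = -12982*(-1/50561808) + 1*(1/4527) = 6491/25280904 + 1/4527 = 18221887/38148884136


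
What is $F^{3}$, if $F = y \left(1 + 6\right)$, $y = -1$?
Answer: $-343$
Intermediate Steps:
$F = -7$ ($F = - (1 + 6) = \left(-1\right) 7 = -7$)
$F^{3} = \left(-7\right)^{3} = -343$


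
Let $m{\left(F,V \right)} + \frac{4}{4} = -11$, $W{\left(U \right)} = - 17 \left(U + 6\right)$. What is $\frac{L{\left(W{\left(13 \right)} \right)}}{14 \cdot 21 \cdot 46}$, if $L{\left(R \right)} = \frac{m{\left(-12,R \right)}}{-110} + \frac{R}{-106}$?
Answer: $\frac{18401}{78844920} \approx 0.00023338$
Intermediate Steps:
$W{\left(U \right)} = -102 - 17 U$ ($W{\left(U \right)} = - 17 \left(6 + U\right) = -102 - 17 U$)
$m{\left(F,V \right)} = -12$ ($m{\left(F,V \right)} = -1 - 11 = -12$)
$L{\left(R \right)} = \frac{6}{55} - \frac{R}{106}$ ($L{\left(R \right)} = - \frac{12}{-110} + \frac{R}{-106} = \left(-12\right) \left(- \frac{1}{110}\right) + R \left(- \frac{1}{106}\right) = \frac{6}{55} - \frac{R}{106}$)
$\frac{L{\left(W{\left(13 \right)} \right)}}{14 \cdot 21 \cdot 46} = \frac{\frac{6}{55} - \frac{-102 - 221}{106}}{14 \cdot 21 \cdot 46} = \frac{\frac{6}{55} - \frac{-102 - 221}{106}}{294 \cdot 46} = \frac{\frac{6}{55} - - \frac{323}{106}}{13524} = \left(\frac{6}{55} + \frac{323}{106}\right) \frac{1}{13524} = \frac{18401}{5830} \cdot \frac{1}{13524} = \frac{18401}{78844920}$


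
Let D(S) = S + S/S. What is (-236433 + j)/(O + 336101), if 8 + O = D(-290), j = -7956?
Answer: -244389/335804 ≈ -0.72777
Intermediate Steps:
D(S) = 1 + S (D(S) = S + 1 = 1 + S)
O = -297 (O = -8 + (1 - 290) = -8 - 289 = -297)
(-236433 + j)/(O + 336101) = (-236433 - 7956)/(-297 + 336101) = -244389/335804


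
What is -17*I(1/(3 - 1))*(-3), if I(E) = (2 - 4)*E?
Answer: -51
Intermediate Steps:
I(E) = -2*E
-17*I(1/(3 - 1))*(-3) = -(-34)/(3 - 1)*(-3) = -(-34)/2*(-3) = -17*(-1)*(-3) = 17*(-3) = -51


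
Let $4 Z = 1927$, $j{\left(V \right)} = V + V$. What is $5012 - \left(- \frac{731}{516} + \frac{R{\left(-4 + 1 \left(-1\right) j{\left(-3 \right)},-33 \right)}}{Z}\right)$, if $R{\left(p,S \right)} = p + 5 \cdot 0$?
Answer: $\frac{115930151}{23124} \approx 5013.4$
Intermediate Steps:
$j{\left(V \right)} = 2 V$
$Z = \frac{1927}{4}$ ($Z = \frac{1}{4} \cdot 1927 = \frac{1927}{4} \approx 481.75$)
$R{\left(p,S \right)} = p$ ($R{\left(p,S \right)} = p + 0 = p$)
$5012 - \left(- \frac{731}{516} + \frac{R{\left(-4 + 1 \left(-1\right) j{\left(-3 \right)},-33 \right)}}{Z}\right) = 5012 - \left(- \frac{731}{516} + \frac{-4 + 1 \left(-1\right) 2 \left(-3\right)}{\frac{1927}{4}}\right) = 5012 - \left(\left(-731\right) \frac{1}{516} + \left(-4 - -6\right) \frac{4}{1927}\right) = 5012 - \left(- \frac{17}{12} + \left(-4 + 6\right) \frac{4}{1927}\right) = 5012 - \left(- \frac{17}{12} + 2 \cdot \frac{4}{1927}\right) = 5012 - \left(- \frac{17}{12} + \frac{8}{1927}\right) = 5012 - - \frac{32663}{23124} = 5012 + \frac{32663}{23124} = \frac{115930151}{23124}$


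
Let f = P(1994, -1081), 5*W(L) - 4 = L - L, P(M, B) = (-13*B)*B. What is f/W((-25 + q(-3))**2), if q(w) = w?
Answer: -75956465/4 ≈ -1.8989e+7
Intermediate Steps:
P(M, B) = -13*B**2
W(L) = 4/5 (W(L) = 4/5 + (L - L)/5 = 4/5 + (1/5)*0 = 4/5 + 0 = 4/5)
f = -15191293 (f = -13*(-1081)**2 = -13*1168561 = -15191293)
f/W((-25 + q(-3))**2) = -15191293/4/5 = -15191293*5/4 = -75956465/4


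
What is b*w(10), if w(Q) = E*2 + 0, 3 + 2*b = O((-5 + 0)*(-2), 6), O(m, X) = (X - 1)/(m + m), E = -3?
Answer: 33/4 ≈ 8.2500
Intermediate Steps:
O(m, X) = (-1 + X)/(2*m) (O(m, X) = (-1 + X)/((2*m)) = (-1 + X)*(1/(2*m)) = (-1 + X)/(2*m))
b = -11/8 (b = -3/2 + ((-1 + 6)/(2*(((-5 + 0)*(-2)))))/2 = -3/2 + ((½)*5/(-5*(-2)))/2 = -3/2 + ((½)*5/10)/2 = -3/2 + ((½)*(⅒)*5)/2 = -3/2 + (½)*(¼) = -3/2 + ⅛ = -11/8 ≈ -1.3750)
w(Q) = -6 (w(Q) = -3*2 + 0 = -6 + 0 = -6)
b*w(10) = -11/8*(-6) = 33/4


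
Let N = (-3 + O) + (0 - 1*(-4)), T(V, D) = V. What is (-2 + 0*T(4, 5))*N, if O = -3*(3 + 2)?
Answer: 28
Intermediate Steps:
O = -15 (O = -3*5 = -15)
N = -14 (N = (-3 - 15) + (0 - 1*(-4)) = -18 + (0 + 4) = -18 + 4 = -14)
(-2 + 0*T(4, 5))*N = (-2 + 0*4)*(-14) = (-2 + 0)*(-14) = -2*(-14) = 28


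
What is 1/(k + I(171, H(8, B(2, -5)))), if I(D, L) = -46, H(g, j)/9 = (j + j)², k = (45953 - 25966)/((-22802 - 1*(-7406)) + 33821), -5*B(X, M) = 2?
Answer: -1675/75233 ≈ -0.022264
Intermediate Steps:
B(X, M) = -⅖ (B(X, M) = -⅕*2 = -⅖)
k = 1817/1675 (k = 19987/((-22802 + 7406) + 33821) = 19987/(-15396 + 33821) = 19987/18425 = 19987*(1/18425) = 1817/1675 ≈ 1.0848)
H(g, j) = 36*j² (H(g, j) = 9*(j + j)² = 9*(2*j)² = 9*(4*j²) = 36*j²)
1/(k + I(171, H(8, B(2, -5)))) = 1/(1817/1675 - 46) = 1/(-75233/1675) = -1675/75233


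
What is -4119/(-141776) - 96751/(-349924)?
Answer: 3789576683/12402706256 ≈ 0.30554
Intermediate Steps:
-4119/(-141776) - 96751/(-349924) = -4119*(-1/141776) - 96751*(-1/349924) = 4119/141776 + 96751/349924 = 3789576683/12402706256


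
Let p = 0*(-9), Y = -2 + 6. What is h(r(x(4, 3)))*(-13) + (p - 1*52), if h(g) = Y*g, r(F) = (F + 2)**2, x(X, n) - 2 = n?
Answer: -2600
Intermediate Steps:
x(X, n) = 2 + n
Y = 4
r(F) = (2 + F)**2
p = 0
h(g) = 4*g
h(r(x(4, 3)))*(-13) + (p - 1*52) = (4*(2 + (2 + 3))**2)*(-13) + (0 - 1*52) = (4*(2 + 5)**2)*(-13) + (0 - 52) = (4*7**2)*(-13) - 52 = (4*49)*(-13) - 52 = 196*(-13) - 52 = -2548 - 52 = -2600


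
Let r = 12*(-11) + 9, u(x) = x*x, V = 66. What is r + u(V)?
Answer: 4233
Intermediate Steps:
u(x) = x²
r = -123 (r = -132 + 9 = -123)
r + u(V) = -123 + 66² = -123 + 4356 = 4233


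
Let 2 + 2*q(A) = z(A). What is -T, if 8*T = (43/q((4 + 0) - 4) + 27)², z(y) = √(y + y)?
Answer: -32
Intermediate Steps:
z(y) = √2*√y (z(y) = √(2*y) = √2*√y)
q(A) = -1 + √2*√A/2 (q(A) = -1 + (√2*√A)/2 = -1 + √2*√A/2)
T = 32 (T = (43/(-1 + √2*√((4 + 0) - 4)/2) + 27)²/8 = (43/(-1 + √2*√(4 - 4)/2) + 27)²/8 = (43/(-1 + √2*√0/2) + 27)²/8 = (43/(-1 + (½)*√2*0) + 27)²/8 = (43/(-1 + 0) + 27)²/8 = (43/(-1) + 27)²/8 = (43*(-1) + 27)²/8 = (-43 + 27)²/8 = (⅛)*(-16)² = (⅛)*256 = 32)
-T = -1*32 = -32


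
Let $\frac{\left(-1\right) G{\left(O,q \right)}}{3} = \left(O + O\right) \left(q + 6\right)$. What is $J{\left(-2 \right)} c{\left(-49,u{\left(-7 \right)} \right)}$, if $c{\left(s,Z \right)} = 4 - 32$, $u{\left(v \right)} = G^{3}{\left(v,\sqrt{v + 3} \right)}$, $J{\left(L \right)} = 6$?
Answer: $-168$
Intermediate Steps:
$G{\left(O,q \right)} = - 6 O \left(6 + q\right)$ ($G{\left(O,q \right)} = - 3 \left(O + O\right) \left(q + 6\right) = - 3 \cdot 2 O \left(6 + q\right) = - 6 O \left(6 + q\right)$)
$u{\left(v \right)} = - 216 v^{3} \left(6 + \sqrt{3 + v}\right)^{3}$ ($u{\left(v \right)} = \left(- 6 v \left(6 + \sqrt{v + 3}\right)\right)^{3} = \left(- 6 v \left(6 + \sqrt{3 + v}\right)\right)^{3} = - 216 v^{3} \left(6 + \sqrt{3 + v}\right)^{3}$)
$c{\left(s,Z \right)} = -28$
$J{\left(-2 \right)} c{\left(-49,u{\left(-7 \right)} \right)} = 6 \left(-28\right) = -168$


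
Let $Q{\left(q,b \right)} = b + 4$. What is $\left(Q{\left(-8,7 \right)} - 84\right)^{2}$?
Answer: $5329$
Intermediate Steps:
$Q{\left(q,b \right)} = 4 + b$
$\left(Q{\left(-8,7 \right)} - 84\right)^{2} = \left(\left(4 + 7\right) - 84\right)^{2} = \left(11 - 84\right)^{2} = \left(-73\right)^{2} = 5329$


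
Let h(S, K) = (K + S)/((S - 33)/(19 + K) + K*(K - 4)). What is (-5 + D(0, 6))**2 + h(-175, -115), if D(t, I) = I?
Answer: 80383/82123 ≈ 0.97881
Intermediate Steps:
h(S, K) = (K + S)/(K*(-4 + K) + (-33 + S)/(19 + K)) (h(S, K) = (K + S)/((-33 + S)/(19 + K) + K*(-4 + K)) = (K + S)/(K*(-4 + K) + (-33 + S)/(19 + K)))
(-5 + D(0, 6))**2 + h(-175, -115) = (-5 + 6)**2 + ((-115)**2 + 19*(-115) + 19*(-175) - 115*(-175))/(-33 - 175 + (-115)**3 - 76*(-115) + 15*(-115)**2) = 1**2 + (13225 - 2185 - 3325 + 20125)/(-33 - 175 - 1520875 + 8740 + 15*13225) = 1 + 27840/(-33 - 175 - 1520875 + 8740 + 198375) = 1 + 27840/(-1313968) = 1 - 1/1313968*27840 = 1 - 1740/82123 = 80383/82123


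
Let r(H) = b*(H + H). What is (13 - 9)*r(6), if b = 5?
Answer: 240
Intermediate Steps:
r(H) = 10*H (r(H) = 5*(H + H) = 5*(2*H) = 10*H)
(13 - 9)*r(6) = (13 - 9)*(10*6) = 4*60 = 240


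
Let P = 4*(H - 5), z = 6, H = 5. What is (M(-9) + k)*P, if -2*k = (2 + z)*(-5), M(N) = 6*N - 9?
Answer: 0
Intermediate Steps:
P = 0 (P = 4*(5 - 5) = 4*0 = 0)
M(N) = -9 + 6*N
k = 20 (k = -(2 + 6)*(-5)/2 = -4*(-5) = -1/2*(-40) = 20)
(M(-9) + k)*P = ((-9 + 6*(-9)) + 20)*0 = ((-9 - 54) + 20)*0 = (-63 + 20)*0 = -43*0 = 0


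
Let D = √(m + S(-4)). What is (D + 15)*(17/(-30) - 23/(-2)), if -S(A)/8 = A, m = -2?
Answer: 164 + 164*√30/15 ≈ 223.88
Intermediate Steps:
S(A) = -8*A
D = √30 (D = √(-2 - 8*(-4)) = √(-2 + 32) = √30 ≈ 5.4772)
(D + 15)*(17/(-30) - 23/(-2)) = (√30 + 15)*(17/(-30) - 23/(-2)) = (15 + √30)*(17*(-1/30) - 23*(-½)) = (15 + √30)*(-17/30 + 23/2) = (15 + √30)*(164/15) = 164 + 164*√30/15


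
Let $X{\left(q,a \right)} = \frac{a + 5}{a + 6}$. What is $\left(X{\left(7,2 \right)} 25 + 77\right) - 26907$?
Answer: $- \frac{214465}{8} \approx -26808.0$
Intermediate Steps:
$X{\left(q,a \right)} = \frac{5 + a}{6 + a}$
$\left(X{\left(7,2 \right)} 25 + 77\right) - 26907 = \left(\frac{5 + 2}{6 + 2} \cdot 25 + 77\right) - 26907 = \left(\frac{1}{8} \cdot 7 \cdot 25 + 77\right) - 26907 = \left(\frac{7}{8} \cdot 25 + 77\right) - 26907 = \left(\frac{175}{8} + 77\right) - 26907 = \frac{791}{8} - 26907 = - \frac{214465}{8}$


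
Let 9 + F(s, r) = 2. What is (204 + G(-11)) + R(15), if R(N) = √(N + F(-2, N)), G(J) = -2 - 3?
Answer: 199 + 2*√2 ≈ 201.83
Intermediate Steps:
F(s, r) = -7 (F(s, r) = -9 + 2 = -7)
G(J) = -5
R(N) = √(-7 + N) (R(N) = √(N - 7) = √(-7 + N))
(204 + G(-11)) + R(15) = (204 - 5) + √(-7 + 15) = 199 + √8 = 199 + 2*√2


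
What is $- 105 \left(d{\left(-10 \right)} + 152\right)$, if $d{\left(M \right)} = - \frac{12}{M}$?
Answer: $-16086$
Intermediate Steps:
$- 105 \left(d{\left(-10 \right)} + 152\right) = - 105 \left(- \frac{12}{-10} + 152\right) = - 105 \left(\left(-12\right) \left(- \frac{1}{10}\right) + 152\right) = - 105 \left(\frac{6}{5} + 152\right) = \left(-105\right) \frac{766}{5} = -16086$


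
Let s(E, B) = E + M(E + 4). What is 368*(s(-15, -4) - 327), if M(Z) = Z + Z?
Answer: -133952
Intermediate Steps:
M(Z) = 2*Z
s(E, B) = 8 + 3*E (s(E, B) = E + 2*(E + 4) = E + 2*(4 + E) = E + (8 + 2*E) = 8 + 3*E)
368*(s(-15, -4) - 327) = 368*((8 + 3*(-15)) - 327) = 368*((8 - 45) - 327) = 368*(-37 - 327) = 368*(-364) = -133952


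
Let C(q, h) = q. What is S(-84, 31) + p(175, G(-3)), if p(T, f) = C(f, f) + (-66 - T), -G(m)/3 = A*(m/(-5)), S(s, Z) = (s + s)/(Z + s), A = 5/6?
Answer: -25369/106 ≈ -239.33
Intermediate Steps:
A = 5/6 (A = 5*(1/6) = 5/6 ≈ 0.83333)
S(s, Z) = 2*s/(Z + s) (S(s, Z) = (2*s)/(Z + s) = 2*s/(Z + s))
G(m) = m/2 (G(m) = -5*m/(-5)/2 = -5*m*(-1/5)/2 = -5*(-m/5)/2 = -(-1)*m/2 = m/2)
p(T, f) = -66 + f - T (p(T, f) = f + (-66 - T) = -66 + f - T)
S(-84, 31) + p(175, G(-3)) = 2*(-84)/(31 - 84) + (-66 + (1/2)*(-3) - 1*175) = 2*(-84)/(-53) + (-66 - 3/2 - 175) = 2*(-84)*(-1/53) - 485/2 = 168/53 - 485/2 = -25369/106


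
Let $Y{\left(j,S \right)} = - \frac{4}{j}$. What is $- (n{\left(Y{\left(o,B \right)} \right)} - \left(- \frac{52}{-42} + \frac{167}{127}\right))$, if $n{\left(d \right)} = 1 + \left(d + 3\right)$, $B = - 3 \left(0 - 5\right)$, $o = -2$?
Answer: $- \frac{9193}{2667} \approx -3.4469$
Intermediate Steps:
$B = 15$ ($B = \left(-3\right) \left(-5\right) = 15$)
$n{\left(d \right)} = 4 + d$ ($n{\left(d \right)} = 1 + \left(3 + d\right) = 4 + d$)
$- (n{\left(Y{\left(o,B \right)} \right)} - \left(- \frac{52}{-42} + \frac{167}{127}\right)) = - (\left(4 - \frac{4}{-2}\right) - \left(- \frac{52}{-42} + \frac{167}{127}\right)) = - (\left(4 - -2\right) - \left(\left(-52\right) \left(- \frac{1}{42}\right) + 167 \cdot \frac{1}{127}\right)) = - (\left(4 + 2\right) - \left(\frac{26}{21} + \frac{167}{127}\right)) = - (6 - \frac{6809}{2667}) = \left(-1\right) \frac{9193}{2667} = - \frac{9193}{2667}$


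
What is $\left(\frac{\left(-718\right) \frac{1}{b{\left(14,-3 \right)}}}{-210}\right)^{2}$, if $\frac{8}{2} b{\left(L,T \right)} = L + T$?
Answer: $\frac{2062096}{1334025} \approx 1.5458$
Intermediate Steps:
$b{\left(L,T \right)} = \frac{L}{4} + \frac{T}{4}$ ($b{\left(L,T \right)} = \frac{L + T}{4} = \frac{L}{4} + \frac{T}{4}$)
$\left(\frac{\left(-718\right) \frac{1}{b{\left(14,-3 \right)}}}{-210}\right)^{2} = \left(\frac{\left(-718\right) \frac{1}{\frac{1}{4} \cdot 14 + \frac{1}{4} \left(-3\right)}}{-210}\right)^{2} = \left(- \frac{718}{\frac{7}{2} - \frac{3}{4}} \left(- \frac{1}{210}\right)\right)^{2} = \left(- \frac{718}{\frac{11}{4}} \left(- \frac{1}{210}\right)\right)^{2} = \left(\left(-718\right) \frac{4}{11} \left(- \frac{1}{210}\right)\right)^{2} = \left(\left(- \frac{2872}{11}\right) \left(- \frac{1}{210}\right)\right)^{2} = \left(\frac{1436}{1155}\right)^{2} = \frac{2062096}{1334025}$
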